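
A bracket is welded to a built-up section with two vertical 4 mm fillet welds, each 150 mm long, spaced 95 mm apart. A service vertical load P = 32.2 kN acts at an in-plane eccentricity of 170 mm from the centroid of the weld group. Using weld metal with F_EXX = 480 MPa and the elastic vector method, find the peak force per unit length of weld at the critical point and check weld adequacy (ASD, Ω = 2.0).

f_max ≈ 459 N/mm; NOT adequate

Total weld length L_w = 300 mm. Treat welds as unit-width lines.
Polar moment about centroid: J = 2[d³/12 + d(b/2)²] = 2[150³/12 + 150×47.5²] = 1239000 mm³.
Direct shear f_v = P/L_w = 32.2×10³ / 300 = 107.3 N/mm (vertical).
Torsion M = P·e = 32.2×10³ × 170 = 5474000 N·mm.
Critical point at (x, y) = (47.5, 75) from centroid. f_tx = M·y/J = 331.3 N/mm; f_ty = M·x/J = 209.8 N/mm.
Resultant f_max = √[f_tx² + (f_v + f_ty)²] = √[331.3² + (107.3 + 209.8)²] = 458.6 N/mm.
Capacity per unit length: r_n/Ω = (1/2.0) × 0.6 × 480 × (0.707 × 4) = 407.2 N/mm.
458.6 > 407.2 → NOT adequate.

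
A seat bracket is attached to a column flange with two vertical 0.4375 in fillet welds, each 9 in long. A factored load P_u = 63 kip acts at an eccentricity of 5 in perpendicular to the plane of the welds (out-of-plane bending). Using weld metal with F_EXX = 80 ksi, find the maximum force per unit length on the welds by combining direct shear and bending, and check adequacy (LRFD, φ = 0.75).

L_w = 2 × 9 = 18 in; section modulus (unit throat) S = 2 × L²/6 = 27 in².
Direct shear f_v = P/L_w = 63/18 = 3.5 kip/in.
Moment M = P × e = 63 × 5 = 315 kip·in; bending f_b = M/S = 11.67 kip/in.
f_max = √(f_v² + f_b²) = √(3.5² + 11.67²) = 12.18 kip/in.
φr_n = 0.75 × 0.6 × 80 × (0.707 × 0.4375) = 11.14 kip/in → NOT adequate.

f_max ≈ 12.2 kip/in; NOT adequate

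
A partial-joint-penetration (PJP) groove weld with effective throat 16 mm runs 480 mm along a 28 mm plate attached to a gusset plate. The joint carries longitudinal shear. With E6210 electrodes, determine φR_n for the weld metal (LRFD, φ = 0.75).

φR_n ≈ 2140 kN

E62XX → F_EXX = 620 MPa.
Effective throat (given) t_e = 16 mm.
A_we = 16 × 480 = 7680 mm².
F_nw = 0.6 F_EXX = 372 MPa.
φR_n = 0.75 × 372 × 7680 × 10⁻³ = 2143 kN.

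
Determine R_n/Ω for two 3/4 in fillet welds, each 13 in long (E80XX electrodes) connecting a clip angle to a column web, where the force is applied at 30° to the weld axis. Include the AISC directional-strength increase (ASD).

E80XX → F_EXX = 80 ksi.
t_e = 0.707 × 0.75 = 0.5302 in; A_we = 0.5302 × 26 = 13.79 in².
Directional factor: 1.0 + 0.5 sin^1.5(30°) = 1.177.
F_nw = 0.6 × 80 × 1.177 = 56.49 ksi.
R_n/Ω = (56.49 × 13.79) / 2.0 = 389.4 kips.

R_n/Ω ≈ 389 kips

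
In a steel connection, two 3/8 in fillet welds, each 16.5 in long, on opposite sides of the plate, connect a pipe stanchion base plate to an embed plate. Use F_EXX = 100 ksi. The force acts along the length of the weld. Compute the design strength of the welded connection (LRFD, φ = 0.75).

φR_n ≈ 394 kip

Effective throat t_e = 0.707 × 0.375 = 0.2651 in.
Total length L = 33 in; A_we = 0.2651 × 33 = 8.749 in².
F_nw = 0.6 F_EXX = 0.6 × 100 = 60 ksi.
φR_n = 0.75 × 60 × 8.749 = 393.7 kip.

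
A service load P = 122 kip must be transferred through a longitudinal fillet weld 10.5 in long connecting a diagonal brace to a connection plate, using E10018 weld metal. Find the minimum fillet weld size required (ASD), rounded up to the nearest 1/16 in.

E100XX → F_EXX = 100 ksi.
Total weld length L = 10.5 in.
Required throat t_e = P × Ω / (0.6 F_EXX × L) = 122 × 2.0 / (0.6 × 100 × 10.5) = 0.3873 in.
Required leg w = t_e / 0.707 = 0.5478 in → use 9/16 in.

w = 9/16 in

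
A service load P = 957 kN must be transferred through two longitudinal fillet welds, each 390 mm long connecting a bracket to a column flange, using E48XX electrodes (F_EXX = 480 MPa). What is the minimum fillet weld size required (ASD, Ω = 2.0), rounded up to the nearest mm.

Total weld length L = 780 mm.
Required throat t_e = P × Ω / (0.6 F_EXX × L) = 957 × 2.0 / (0.6 × 480 × 780 × 10⁻³) = 8.52 mm.
Required leg w = t_e / 0.707 = 12.05 mm → use 13 mm.

w = 13 mm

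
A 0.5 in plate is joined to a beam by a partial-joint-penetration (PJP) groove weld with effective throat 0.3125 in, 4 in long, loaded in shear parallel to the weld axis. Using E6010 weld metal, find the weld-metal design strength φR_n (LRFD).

E60XX → F_EXX = 60 ksi.
Effective throat (given) t_e = 0.3125 in.
A_we = 0.3125 × 4 = 1.25 in².
F_nw = 0.6 F_EXX = 36 ksi.
φR_n = 0.75 × 36 × 1.25 = 33.75 kips.

φR_n ≈ 33.8 kips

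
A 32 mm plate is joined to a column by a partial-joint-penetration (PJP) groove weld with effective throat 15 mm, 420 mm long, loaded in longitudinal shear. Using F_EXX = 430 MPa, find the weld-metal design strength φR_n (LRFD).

φR_n ≈ 1220 kN

Effective throat (given) t_e = 15 mm.
A_we = 15 × 420 = 6300 mm².
F_nw = 0.6 F_EXX = 258 MPa.
φR_n = 0.75 × 258 × 6300 × 10⁻³ = 1219 kN.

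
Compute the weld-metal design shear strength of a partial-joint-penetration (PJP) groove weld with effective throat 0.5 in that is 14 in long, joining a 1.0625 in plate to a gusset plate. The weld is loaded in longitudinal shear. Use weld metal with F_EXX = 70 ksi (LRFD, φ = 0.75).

φR_n ≈ 220 kip

Effective throat (given) t_e = 0.5 in.
A_we = 0.5 × 14 = 7 in².
F_nw = 0.6 F_EXX = 42 ksi.
φR_n = 0.75 × 42 × 7 = 220.5 kip.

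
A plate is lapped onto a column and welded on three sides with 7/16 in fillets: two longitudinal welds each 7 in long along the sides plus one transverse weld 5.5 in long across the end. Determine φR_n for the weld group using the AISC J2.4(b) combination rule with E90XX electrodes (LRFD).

φR_n ≈ 252 kips

E90XX → F_EXX = 90 ksi.
t_e = 0.707 × 0.4375 = 0.3093 in.
R_nwl = 0.6 × 90 × 0.3093 × 14 = 233.8 kips (longitudinal, 2 welds).
R_nwt = 0.6 × 90 × 0.3093 × 5.5 = 91.87 kips (transverse, base value).
(i) R_nwl + R_nwt = 325.7 kips; (ii) 0.85 R_nwl + 1.5 R_nwt = 336.6 kips.
R_n = max = 336.6 kips [governs: (ii)]; φR_n = 252.4 kips.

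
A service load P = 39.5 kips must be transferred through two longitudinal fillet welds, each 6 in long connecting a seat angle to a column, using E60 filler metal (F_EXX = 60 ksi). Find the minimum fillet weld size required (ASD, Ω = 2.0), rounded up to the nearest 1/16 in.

Total weld length L = 12 in.
Required throat t_e = P × Ω / (0.6 F_EXX × L) = 39.5 × 2.0 / (0.6 × 60 × 12) = 0.1829 in.
Required leg w = t_e / 0.707 = 0.2587 in → use 5/16 in.

w = 5/16 in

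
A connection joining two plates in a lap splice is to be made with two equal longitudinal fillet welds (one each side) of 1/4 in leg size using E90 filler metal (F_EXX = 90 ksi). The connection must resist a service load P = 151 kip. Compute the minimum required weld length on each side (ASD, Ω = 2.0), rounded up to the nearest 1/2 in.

Throat t_e = 0.707 × 0.25 = 0.1767 in.
r_n/Ω = (0.6 × 90 × 0.1767) / 2.0 = 4.772 kip/in.
L_req = P / (r_n/Ω) = 151 / 4.772 = 31.64 in total.
Per side: 31.64 / 2 = 15.82 in.
Round up → use L = 16 in on each side.

L = 16 in on each side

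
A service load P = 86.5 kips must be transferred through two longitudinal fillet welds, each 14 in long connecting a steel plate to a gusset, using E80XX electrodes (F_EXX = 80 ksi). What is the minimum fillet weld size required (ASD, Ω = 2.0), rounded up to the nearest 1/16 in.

Total weld length L = 28 in.
Required throat t_e = P × Ω / (0.6 F_EXX × L) = 86.5 × 2.0 / (0.6 × 80 × 28) = 0.1287 in.
Required leg w = t_e / 0.707 = 0.1821 in → use 3/16 in.

w = 3/16 in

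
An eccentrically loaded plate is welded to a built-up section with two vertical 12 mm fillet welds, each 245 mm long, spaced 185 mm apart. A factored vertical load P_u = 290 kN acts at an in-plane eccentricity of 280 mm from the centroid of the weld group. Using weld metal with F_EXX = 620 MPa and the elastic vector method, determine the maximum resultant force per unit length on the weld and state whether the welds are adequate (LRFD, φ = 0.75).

f_max ≈ 2280 N/mm; adequate

Total weld length L_w = 490 mm. Treat welds as unit-width lines.
Polar moment about centroid: J = 2[d³/12 + d(b/2)²] = 2[245³/12 + 245×92.5²] = 6644000 mm³.
Direct shear f_v = P/L_w = 290×10³ / 490 = 591.8 N/mm (vertical).
Torsion M = P·e = 290×10³ × 280 = 81200000 N·mm.
Critical point at (x, y) = (92.5, 122.5) from centroid. f_tx = M·y/J = 1497 N/mm; f_ty = M·x/J = 1131 N/mm.
Resultant f_max = √[f_tx² + (f_v + f_ty)²] = √[1497² + (591.8 + 1131)²] = 2282 N/mm.
Capacity per unit length: φr_n = 0.75 × 0.6 × 620 × (0.707 × 12) = 2367 N/mm.
2282 ≤ 2367 → adequate.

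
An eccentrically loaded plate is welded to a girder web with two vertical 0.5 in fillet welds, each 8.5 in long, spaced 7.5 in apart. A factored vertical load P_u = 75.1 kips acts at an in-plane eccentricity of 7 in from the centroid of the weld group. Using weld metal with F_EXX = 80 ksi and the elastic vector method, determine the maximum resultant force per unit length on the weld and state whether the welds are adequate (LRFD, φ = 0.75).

f_max ≈ 12.1 kip/in; adequate

Total weld length L_w = 17 in. Treat welds as unit-width lines.
Polar moment about centroid: J = 2[d³/12 + d(b/2)²] = 2[8.5³/12 + 8.5×3.75²] = 341.4 in³.
Direct shear f_v = P/L_w = 75.1 / 17 = 4.418 kip/in (vertical).
Torsion M = P·e = 75.1 × 7 = 525.7 kip·in.
Critical point at (x, y) = (3.75, 4.25) from centroid. f_tx = M·y/J = 6.544 kip/in; f_ty = M·x/J = 5.774 kip/in.
Resultant f_max = √[f_tx² + (f_v + f_ty)²] = √[6.544² + (4.418 + 5.774)²] = 12.11 kip/in.
Capacity per unit length: φr_n = 0.75 × 0.6 × 80 × (0.707 × 0.5) = 12.73 kip/in.
12.11 ≤ 12.73 → adequate.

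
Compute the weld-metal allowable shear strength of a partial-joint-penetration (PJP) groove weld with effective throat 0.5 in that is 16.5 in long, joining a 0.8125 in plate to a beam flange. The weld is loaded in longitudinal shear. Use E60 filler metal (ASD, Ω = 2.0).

R_n/Ω ≈ 148 kip

E60XX → F_EXX = 60 ksi.
Effective throat (given) t_e = 0.5 in.
A_we = 0.5 × 16.5 = 8.25 in².
F_nw = 0.6 F_EXX = 36 ksi.
R_n/Ω = (36 × 8.25) / 2.0 = 148.5 kip.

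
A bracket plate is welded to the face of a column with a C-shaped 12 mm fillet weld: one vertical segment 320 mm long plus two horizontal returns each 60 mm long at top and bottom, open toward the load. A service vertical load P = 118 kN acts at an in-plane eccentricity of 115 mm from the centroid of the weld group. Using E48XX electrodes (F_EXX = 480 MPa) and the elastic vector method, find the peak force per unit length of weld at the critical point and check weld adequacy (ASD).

Total weld length L_w = 440 mm. Treat welds as unit-width lines.
Centroid: x̄ = 2×60×30 / 440 = 8.182 mm from the vertical weld.
Polar moment about centroid: J = I_x + I_y = [320³/12 + 2×60×160²] + [320×8.182² + 2(60³/12 + 60×21.82²)] = 5917000 mm³.
Direct shear f_v = P/L_w = 118×10³ / 440 = 268.2 N/mm (vertical).
Torsion M = P·e = 118×10³ × 115 = 13570000 N·mm.
Critical point at (x, y) = (51.82, 160) from centroid. f_tx = M·y/J = 366.9 N/mm; f_ty = M·x/J = 118.8 N/mm.
Resultant f_max = √[f_tx² + (f_v + f_ty)²] = √[366.9² + (268.2 + 118.8)²] = 533.3 N/mm.
Capacity per unit length: r_n/Ω = (1/2.0) × 0.6 × 480 × (0.707 × 12) = 1222 N/mm.
533.3 ≤ 1222 → adequate.

f_max ≈ 533 N/mm; adequate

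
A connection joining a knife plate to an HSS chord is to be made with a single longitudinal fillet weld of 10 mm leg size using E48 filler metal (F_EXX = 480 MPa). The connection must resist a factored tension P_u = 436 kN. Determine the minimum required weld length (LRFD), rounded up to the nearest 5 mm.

L = 290 mm

Throat t_e = 0.707 × 10 = 7.07 mm.
φr_n = 0.75 × 0.6 × 480 × 7.07 × 10⁻³ = 1.527 kN/mm.
L_req = P_u / φr_n = 436 / 1.527 = 285.5 mm total.
Round up → use L = 290 mm.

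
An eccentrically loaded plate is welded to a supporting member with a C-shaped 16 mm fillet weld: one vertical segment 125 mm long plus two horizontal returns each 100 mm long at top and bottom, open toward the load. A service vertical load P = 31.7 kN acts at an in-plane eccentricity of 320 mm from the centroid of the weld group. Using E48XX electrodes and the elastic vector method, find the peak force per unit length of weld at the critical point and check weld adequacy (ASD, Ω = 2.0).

E48XX → F_EXX = 480 MPa.
Total weld length L_w = 325 mm. Treat welds as unit-width lines.
Centroid: x̄ = 2×100×50 / 325 = 30.77 mm from the vertical weld.
Polar moment about centroid: J = I_x + I_y = [125³/12 + 2×100×62.5²] + [125×30.77² + 2(100³/12 + 100×19.23²)] = 1303000 mm³.
Direct shear f_v = P/L_w = 31.7×10³ / 325 = 97.54 N/mm (vertical).
Torsion M = P·e = 31.7×10³ × 320 = 10144000 N·mm.
Critical point at (x, y) = (69.23, 62.5) from centroid. f_tx = M·y/J = 486.6 N/mm; f_ty = M·x/J = 539 N/mm.
Resultant f_max = √[f_tx² + (f_v + f_ty)²] = √[486.6² + (97.54 + 539)²] = 801.2 N/mm.
Capacity per unit length: r_n/Ω = (1/2.0) × 0.6 × 480 × (0.707 × 16) = 1629 N/mm.
801.2 ≤ 1629 → adequate.

f_max ≈ 801 N/mm; adequate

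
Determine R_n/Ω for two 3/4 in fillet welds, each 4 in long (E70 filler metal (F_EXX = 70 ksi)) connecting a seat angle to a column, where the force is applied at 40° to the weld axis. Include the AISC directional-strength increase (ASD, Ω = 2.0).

t_e = 0.707 × 0.75 = 0.5302 in; A_we = 0.5302 × 8 = 4.242 in².
Directional factor: 1.0 + 0.5 sin^1.5(40°) = 1.258.
F_nw = 0.6 × 70 × 1.258 = 52.82 ksi.
R_n/Ω = (52.82 × 4.242) / 2.0 = 112 kip.

R_n/Ω ≈ 112 kip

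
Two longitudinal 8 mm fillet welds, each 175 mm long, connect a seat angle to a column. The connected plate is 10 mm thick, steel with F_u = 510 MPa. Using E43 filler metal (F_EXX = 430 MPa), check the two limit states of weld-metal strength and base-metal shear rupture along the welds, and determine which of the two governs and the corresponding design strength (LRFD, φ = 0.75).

t_e = 0.707 × 8 = 5.656 mm; L = 350 mm.
Weld metal: φR_n = 0.75 × 0.6 × 430 × 5.656 × 350 × 10⁻³ = 383.1 kN.
Base metal (shear rupture): φR_n = 0.75 × 0.6 × 510 × 10 × 350 × 10⁻³ = 803.2 kN.
Governing: weld metal.

φR_n ≈ 383 kN (weld metal governs)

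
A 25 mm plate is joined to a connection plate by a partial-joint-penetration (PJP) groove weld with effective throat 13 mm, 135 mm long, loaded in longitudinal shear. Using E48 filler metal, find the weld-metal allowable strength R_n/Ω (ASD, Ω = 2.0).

E48XX → F_EXX = 480 MPa.
Effective throat (given) t_e = 13 mm.
A_we = 13 × 135 = 1755 mm².
F_nw = 0.6 F_EXX = 288 MPa.
R_n/Ω = (288 × 1755) / 2.0 × 10⁻³ = 252.7 kN.

R_n/Ω ≈ 253 kN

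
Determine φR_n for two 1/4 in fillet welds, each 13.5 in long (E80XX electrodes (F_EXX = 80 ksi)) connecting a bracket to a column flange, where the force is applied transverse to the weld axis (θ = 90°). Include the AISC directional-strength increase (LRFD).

φR_n ≈ 258 kip

t_e = 0.707 × 0.25 = 0.1767 in; A_we = 0.1767 × 27 = 4.772 in².
Directional factor: 1.0 + 0.5 sin^1.5(90°) = 1.5.
F_nw = 0.6 × 80 × 1.5 = 72 ksi.
φR_n = 0.75 × 72 × 4.772 = 257.7 kip.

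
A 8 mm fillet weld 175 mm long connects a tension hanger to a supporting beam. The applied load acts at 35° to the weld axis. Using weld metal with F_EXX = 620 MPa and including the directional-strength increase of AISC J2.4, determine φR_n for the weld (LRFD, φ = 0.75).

φR_n ≈ 336 kN

t_e = 0.707 × 8 = 5.656 mm; A_we = 5.656 × 175 = 989.8 mm².
Directional factor: 1.0 + 0.5 sin^1.5(35°) = 1.217.
F_nw = 0.6 × 620 × 1.217 = 452.8 MPa.
φR_n = 0.75 × 452.8 × 989.8 × 10⁻³ = 336.1 kN.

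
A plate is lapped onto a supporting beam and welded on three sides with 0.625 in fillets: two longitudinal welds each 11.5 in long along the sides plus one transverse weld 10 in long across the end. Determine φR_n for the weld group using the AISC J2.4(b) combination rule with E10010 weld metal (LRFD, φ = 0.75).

φR_n ≈ 687 kip

E100XX → F_EXX = 100 ksi.
t_e = 0.707 × 0.625 = 0.4419 in.
R_nwl = 0.6 × 100 × 0.4419 × 23 = 609.8 kip (longitudinal, 2 welds).
R_nwt = 0.6 × 100 × 0.4419 × 10 = 265.1 kip (transverse, base value).
(i) R_nwl + R_nwt = 874.9 kip; (ii) 0.85 R_nwl + 1.5 R_nwt = 916 kip.
R_n = max = 916 kip [governs: (ii)]; φR_n = 687 kip.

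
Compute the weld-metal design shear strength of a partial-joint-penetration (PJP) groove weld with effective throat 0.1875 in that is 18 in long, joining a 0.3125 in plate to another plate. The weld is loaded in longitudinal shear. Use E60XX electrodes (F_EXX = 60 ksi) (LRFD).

Effective throat (given) t_e = 0.1875 in.
A_we = 0.1875 × 18 = 3.375 in².
F_nw = 0.6 F_EXX = 36 ksi.
φR_n = 0.75 × 36 × 3.375 = 91.12 kips.

φR_n ≈ 91.1 kips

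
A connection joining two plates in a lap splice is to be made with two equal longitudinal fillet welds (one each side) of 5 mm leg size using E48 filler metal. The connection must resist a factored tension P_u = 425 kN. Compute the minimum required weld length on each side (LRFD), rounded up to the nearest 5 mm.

L = 280 mm on each side

E48XX → F_EXX = 480 MPa.
Throat t_e = 0.707 × 5 = 3.535 mm.
φr_n = 0.75 × 0.6 × 480 × 3.535 × 10⁻³ = 0.7636 kN/mm.
L_req = P_u / φr_n = 425 / 0.7636 = 556.6 mm total.
Per side: 556.6 / 2 = 278.3 mm.
Round up → use L = 280 mm on each side.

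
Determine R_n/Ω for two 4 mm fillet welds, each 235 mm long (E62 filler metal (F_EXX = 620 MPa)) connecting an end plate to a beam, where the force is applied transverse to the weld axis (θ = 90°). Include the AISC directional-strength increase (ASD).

R_n/Ω ≈ 371 kN

t_e = 0.707 × 4 = 2.828 mm; A_we = 2.828 × 470 = 1329 mm².
Directional factor: 1.0 + 0.5 sin^1.5(90°) = 1.5.
F_nw = 0.6 × 620 × 1.5 = 558 MPa.
R_n/Ω = (558 × 1329) / 2.0 × 10⁻³ = 370.8 kN.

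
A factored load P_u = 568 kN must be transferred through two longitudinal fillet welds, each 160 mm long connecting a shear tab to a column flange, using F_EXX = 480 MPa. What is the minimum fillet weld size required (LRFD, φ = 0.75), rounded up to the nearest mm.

w = 12 mm

Total weld length L = 320 mm.
Required throat t_e = P_u / (φ × 0.6 F_EXX × L) = 568 / (0.75 × 0.6 × 480 × 320 × 10⁻³) = 8.218 mm.
Required leg w = t_e / 0.707 = 11.62 mm → use 12 mm.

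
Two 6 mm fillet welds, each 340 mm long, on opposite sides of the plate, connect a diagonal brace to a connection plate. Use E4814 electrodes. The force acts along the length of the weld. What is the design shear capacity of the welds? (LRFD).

φR_n ≈ 623 kN

E48XX → F_EXX = 480 MPa.
Effective throat t_e = 0.707 × 6 = 4.242 mm.
Total length L = 680 mm; A_we = 4.242 × 680 = 2885 mm².
F_nw = 0.6 F_EXX = 0.6 × 480 = 288 MPa.
φR_n = 0.75 × 288 × 2885 × 10⁻³ = 623.1 kN.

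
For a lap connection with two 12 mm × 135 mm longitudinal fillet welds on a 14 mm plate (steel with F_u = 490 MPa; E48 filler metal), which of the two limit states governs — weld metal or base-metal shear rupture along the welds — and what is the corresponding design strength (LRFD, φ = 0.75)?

φR_n ≈ 495 kN (weld metal governs)

E48XX → F_EXX = 480 MPa.
t_e = 0.707 × 12 = 8.484 mm; L = 270 mm.
Weld metal: φR_n = 0.75 × 0.6 × 480 × 8.484 × 270 × 10⁻³ = 494.8 kN.
Base metal (shear rupture): φR_n = 0.75 × 0.6 × 490 × 14 × 270 × 10⁻³ = 833.5 kN.
Governing: weld metal.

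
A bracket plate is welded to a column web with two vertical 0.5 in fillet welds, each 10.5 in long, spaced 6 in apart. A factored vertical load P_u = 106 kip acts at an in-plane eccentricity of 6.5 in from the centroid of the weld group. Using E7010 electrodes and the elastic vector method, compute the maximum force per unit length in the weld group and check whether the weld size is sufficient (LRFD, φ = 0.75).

E70XX → F_EXX = 70 ksi.
Total weld length L_w = 21 in. Treat welds as unit-width lines.
Polar moment about centroid: J = 2[d³/12 + d(b/2)²] = 2[10.5³/12 + 10.5×3²] = 381.9 in³.
Direct shear f_v = P/L_w = 106 / 21 = 5.048 kip/in (vertical).
Torsion M = P·e = 106 × 6.5 = 689 kip·in.
Critical point at (x, y) = (3, 5.25) from centroid. f_tx = M·y/J = 9.471 kip/in; f_ty = M·x/J = 5.412 kip/in.
Resultant f_max = √[f_tx² + (f_v + f_ty)²] = √[9.471² + (5.048 + 5.412)²] = 14.11 kip/in.
Capacity per unit length: φr_n = 0.75 × 0.6 × 70 × (0.707 × 0.5) = 11.14 kip/in.
14.11 > 11.14 → NOT adequate.

f_max ≈ 14.1 kip/in; NOT adequate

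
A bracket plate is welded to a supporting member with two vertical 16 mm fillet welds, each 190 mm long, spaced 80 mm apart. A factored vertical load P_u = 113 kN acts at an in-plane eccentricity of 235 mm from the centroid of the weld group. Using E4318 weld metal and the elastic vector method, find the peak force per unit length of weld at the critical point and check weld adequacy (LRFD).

E43XX → F_EXX = 430 MPa.
Total weld length L_w = 380 mm. Treat welds as unit-width lines.
Polar moment about centroid: J = 2[d³/12 + d(b/2)²] = 2[190³/12 + 190×40²] = 1751000 mm³.
Direct shear f_v = P/L_w = 113×10³ / 380 = 297.4 N/mm (vertical).
Torsion M = P·e = 113×10³ × 235 = 26555000 N·mm.
Critical point at (x, y) = (40, 95) from centroid. f_tx = M·y/J = 1441 N/mm; f_ty = M·x/J = 606.6 N/mm.
Resultant f_max = √[f_tx² + (f_v + f_ty)²] = √[1441² + (297.4 + 606.6)²] = 1701 N/mm.
Capacity per unit length: φr_n = 0.75 × 0.6 × 430 × (0.707 × 16) = 2189 N/mm.
1701 ≤ 2189 → adequate.

f_max ≈ 1700 N/mm; adequate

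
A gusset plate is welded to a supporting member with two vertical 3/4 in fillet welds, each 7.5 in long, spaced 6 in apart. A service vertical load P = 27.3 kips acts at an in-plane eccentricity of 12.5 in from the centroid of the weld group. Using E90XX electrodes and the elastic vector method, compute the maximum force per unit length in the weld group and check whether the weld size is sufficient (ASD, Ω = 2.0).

f_max ≈ 9.23 kip/in; adequate

E90XX → F_EXX = 90 ksi.
Total weld length L_w = 15 in. Treat welds as unit-width lines.
Polar moment about centroid: J = 2[d³/12 + d(b/2)²] = 2[7.5³/12 + 7.5×3²] = 205.3 in³.
Direct shear f_v = P/L_w = 27.3 / 15 = 1.82 kip/in (vertical).
Torsion M = P·e = 27.3 × 12.5 = 341.25 kip·in.
Critical point at (x, y) = (3, 3.75) from centroid. f_tx = M·y/J = 6.233 kip/in; f_ty = M·x/J = 4.986 kip/in.
Resultant f_max = √[f_tx² + (f_v + f_ty)²] = √[6.233² + (1.82 + 4.986)²] = 9.229 kip/in.
Capacity per unit length: r_n/Ω = (1/2.0) × 0.6 × 90 × (0.707 × 0.75) = 14.32 kip/in.
9.229 ≤ 14.32 → adequate.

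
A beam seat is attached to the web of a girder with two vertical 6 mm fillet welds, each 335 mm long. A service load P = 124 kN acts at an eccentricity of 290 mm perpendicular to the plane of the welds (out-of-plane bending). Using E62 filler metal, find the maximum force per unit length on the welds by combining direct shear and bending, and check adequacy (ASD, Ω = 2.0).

f_max ≈ 979 N/mm; NOT adequate

E62XX → F_EXX = 620 MPa.
L_w = 2 × 335 = 670 mm; section modulus (unit throat) S = 2 × L²/6 = 37410 mm².
Direct shear f_v = P/L_w = 124×10³/670 = 185.1 N/mm.
Moment M = P × e = 124×10³ × 290 = 35960000 N·mm; bending f_b = M/S = 961.3 N/mm.
f_max = √(f_v² + f_b²) = √(185.1² + 961.3²) = 978.9 N/mm.
r_n/Ω = (1/2.0) × 0.6 × 620 × (0.707 × 6) = 789 N/mm → NOT adequate.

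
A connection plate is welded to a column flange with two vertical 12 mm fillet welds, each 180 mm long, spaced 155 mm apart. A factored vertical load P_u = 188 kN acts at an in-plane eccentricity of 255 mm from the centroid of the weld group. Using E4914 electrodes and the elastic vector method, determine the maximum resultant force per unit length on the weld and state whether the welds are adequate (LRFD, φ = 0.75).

f_max ≈ 2190 N/mm; NOT adequate

E49XX → F_EXX = 490 MPa.
Total weld length L_w = 360 mm. Treat welds as unit-width lines.
Polar moment about centroid: J = 2[d³/12 + d(b/2)²] = 2[180³/12 + 180×77.5²] = 3134000 mm³.
Direct shear f_v = P/L_w = 188×10³ / 360 = 522.2 N/mm (vertical).
Torsion M = P·e = 188×10³ × 255 = 47940000 N·mm.
Critical point at (x, y) = (77.5, 90) from centroid. f_tx = M·y/J = 1377 N/mm; f_ty = M·x/J = 1185 N/mm.
Resultant f_max = √[f_tx² + (f_v + f_ty)²] = √[1377² + (522.2 + 1185)²] = 2193 N/mm.
Capacity per unit length: φr_n = 0.75 × 0.6 × 490 × (0.707 × 12) = 1871 N/mm.
2193 > 1871 → NOT adequate.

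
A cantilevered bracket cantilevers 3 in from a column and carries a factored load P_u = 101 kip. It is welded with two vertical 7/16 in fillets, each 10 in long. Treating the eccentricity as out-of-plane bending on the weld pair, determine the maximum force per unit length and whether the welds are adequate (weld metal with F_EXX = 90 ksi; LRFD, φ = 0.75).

L_w = 2 × 10 = 20 in; section modulus (unit throat) S = 2 × L²/6 = 33.33 in².
Direct shear f_v = P/L_w = 101/20 = 5.05 kip/in.
Moment M = P × e = 101 × 3 = 303 kip·in; bending f_b = M/S = 9.09 kip/in.
f_max = √(f_v² + f_b²) = √(5.05² + 9.09²) = 10.4 kip/in.
φr_n = 0.75 × 0.6 × 90 × (0.707 × 0.4375) = 12.53 kip/in → adequate.

f_max ≈ 10.4 kip/in; adequate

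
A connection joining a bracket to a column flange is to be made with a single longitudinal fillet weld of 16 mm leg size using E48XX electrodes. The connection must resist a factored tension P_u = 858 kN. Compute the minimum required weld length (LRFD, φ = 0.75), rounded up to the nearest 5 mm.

E48XX → F_EXX = 480 MPa.
Throat t_e = 0.707 × 16 = 11.31 mm.
φr_n = 0.75 × 0.6 × 480 × 11.31 × 10⁻³ = 2.443 kN/mm.
L_req = P_u / φr_n = 858 / 2.443 = 351.2 mm total.
Round up → use L = 355 mm.

L = 355 mm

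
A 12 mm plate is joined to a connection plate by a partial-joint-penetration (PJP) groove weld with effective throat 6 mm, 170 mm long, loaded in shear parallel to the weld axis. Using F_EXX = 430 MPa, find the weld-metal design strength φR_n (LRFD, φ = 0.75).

Effective throat (given) t_e = 6 mm.
A_we = 6 × 170 = 1020 mm².
F_nw = 0.6 F_EXX = 258 MPa.
φR_n = 0.75 × 258 × 1020 × 10⁻³ = 197.4 kN.

φR_n ≈ 197 kN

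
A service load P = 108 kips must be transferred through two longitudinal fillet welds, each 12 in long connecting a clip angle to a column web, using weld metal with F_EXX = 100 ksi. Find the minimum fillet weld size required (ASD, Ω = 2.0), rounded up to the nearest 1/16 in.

w = 1/4 in

Total weld length L = 24 in.
Required throat t_e = P × Ω / (0.6 F_EXX × L) = 108 × 2.0 / (0.6 × 100 × 24) = 0.15 in.
Required leg w = t_e / 0.707 = 0.2122 in → use 1/4 in.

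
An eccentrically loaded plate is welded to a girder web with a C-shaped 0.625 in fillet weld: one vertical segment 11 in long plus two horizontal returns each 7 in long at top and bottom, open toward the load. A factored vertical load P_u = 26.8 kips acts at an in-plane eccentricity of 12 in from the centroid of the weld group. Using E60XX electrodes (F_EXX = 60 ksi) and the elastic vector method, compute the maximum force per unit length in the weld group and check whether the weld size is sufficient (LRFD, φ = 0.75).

Total weld length L_w = 25 in. Treat welds as unit-width lines.
Centroid: x̄ = 2×7×3.5 / 25 = 1.96 in from the vertical weld.
Polar moment about centroid: J = I_x + I_y = [11³/12 + 2×7×5.5²] + [11×1.96² + 2(7³/12 + 7×1.54²)] = 667 in³.
Direct shear f_v = P/L_w = 26.8 / 25 = 1.072 kip/in (vertical).
Torsion M = P·e = 26.8 × 12 = 321.6 kip·in.
Critical point at (x, y) = (5.04, 5.5) from centroid. f_tx = M·y/J = 2.652 kip/in; f_ty = M·x/J = 2.43 kip/in.
Resultant f_max = √[f_tx² + (f_v + f_ty)²] = √[2.652² + (1.072 + 2.43)²] = 4.393 kip/in.
Capacity per unit length: φr_n = 0.75 × 0.6 × 60 × (0.707 × 0.625) = 11.93 kip/in.
4.393 ≤ 11.93 → adequate.

f_max ≈ 4.39 kip/in; adequate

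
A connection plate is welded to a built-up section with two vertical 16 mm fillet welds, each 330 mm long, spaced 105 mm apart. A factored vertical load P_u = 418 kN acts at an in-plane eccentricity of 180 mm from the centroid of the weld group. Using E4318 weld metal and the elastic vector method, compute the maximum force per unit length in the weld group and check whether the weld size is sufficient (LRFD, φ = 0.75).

f_max ≈ 1960 N/mm; adequate

E43XX → F_EXX = 430 MPa.
Total weld length L_w = 660 mm. Treat welds as unit-width lines.
Polar moment about centroid: J = 2[d³/12 + d(b/2)²] = 2[330³/12 + 330×52.5²] = 7809000 mm³.
Direct shear f_v = P/L_w = 418×10³ / 660 = 633.3 N/mm (vertical).
Torsion M = P·e = 418×10³ × 180 = 75240000 N·mm.
Critical point at (x, y) = (52.5, 165) from centroid. f_tx = M·y/J = 1590 N/mm; f_ty = M·x/J = 505.9 N/mm.
Resultant f_max = √[f_tx² + (f_v + f_ty)²] = √[1590² + (633.3 + 505.9)²] = 1956 N/mm.
Capacity per unit length: φr_n = 0.75 × 0.6 × 430 × (0.707 × 16) = 2189 N/mm.
1956 ≤ 2189 → adequate.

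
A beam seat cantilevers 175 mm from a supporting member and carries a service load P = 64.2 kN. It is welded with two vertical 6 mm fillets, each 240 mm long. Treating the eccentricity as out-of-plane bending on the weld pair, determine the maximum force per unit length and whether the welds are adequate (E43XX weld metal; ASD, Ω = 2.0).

f_max ≈ 600 N/mm; NOT adequate

E43XX → F_EXX = 430 MPa.
L_w = 2 × 240 = 480 mm; section modulus (unit throat) S = 2 × L²/6 = 19200 mm².
Direct shear f_v = P/L_w = 64.2×10³/480 = 133.8 N/mm.
Moment M = P × e = 64.2×10³ × 175 = 11235000 N·mm; bending f_b = M/S = 585.2 N/mm.
f_max = √(f_v² + f_b²) = √(133.8² + 585.2²) = 600.2 N/mm.
r_n/Ω = (1/2.0) × 0.6 × 430 × (0.707 × 6) = 547.2 N/mm → NOT adequate.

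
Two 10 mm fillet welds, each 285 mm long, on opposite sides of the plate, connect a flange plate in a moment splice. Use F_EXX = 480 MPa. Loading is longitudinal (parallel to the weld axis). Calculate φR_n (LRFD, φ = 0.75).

φR_n ≈ 870 kN

Effective throat t_e = 0.707 × 10 = 7.07 mm.
Total length L = 570 mm; A_we = 7.07 × 570 = 4030 mm².
F_nw = 0.6 F_EXX = 0.6 × 480 = 288 MPa.
φR_n = 0.75 × 288 × 4030 × 10⁻³ = 870.5 kN.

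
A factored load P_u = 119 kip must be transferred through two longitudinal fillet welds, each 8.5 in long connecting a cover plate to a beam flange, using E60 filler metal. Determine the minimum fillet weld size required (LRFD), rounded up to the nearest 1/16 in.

E60XX → F_EXX = 60 ksi.
Total weld length L = 17 in.
Required throat t_e = P_u / (φ × 0.6 F_EXX × L) = 119 / (0.75 × 0.6 × 60 × 17) = 0.2593 in.
Required leg w = t_e / 0.707 = 0.3667 in → use 3/8 in.

w = 3/8 in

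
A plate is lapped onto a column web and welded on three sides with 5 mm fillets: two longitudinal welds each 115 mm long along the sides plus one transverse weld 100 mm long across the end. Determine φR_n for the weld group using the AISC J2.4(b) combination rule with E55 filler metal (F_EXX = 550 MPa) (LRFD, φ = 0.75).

t_e = 0.707 × 5 = 3.535 mm.
R_nwl = 0.6 × 550 × 3.535 × 230 × 10⁻³ = 268.3 kN (longitudinal, 2 welds).
R_nwt = 0.6 × 550 × 3.535 × 100 × 10⁻³ = 116.7 kN (transverse, base value).
(i) R_nwl + R_nwt = 385 kN; (ii) 0.85 R_nwl + 1.5 R_nwt = 403 kN.
R_n = max = 403 kN [governs: (ii)]; φR_n = 302.3 kN.

φR_n ≈ 302 kN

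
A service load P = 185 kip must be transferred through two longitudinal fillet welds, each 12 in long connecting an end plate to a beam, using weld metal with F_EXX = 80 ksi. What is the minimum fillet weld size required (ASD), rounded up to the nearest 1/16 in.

Total weld length L = 24 in.
Required throat t_e = P × Ω / (0.6 F_EXX × L) = 185 × 2.0 / (0.6 × 80 × 24) = 0.3212 in.
Required leg w = t_e / 0.707 = 0.4543 in → use 1/2 in.

w = 1/2 in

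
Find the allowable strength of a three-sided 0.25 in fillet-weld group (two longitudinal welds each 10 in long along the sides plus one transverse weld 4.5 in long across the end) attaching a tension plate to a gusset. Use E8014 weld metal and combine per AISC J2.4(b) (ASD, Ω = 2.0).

E80XX → F_EXX = 80 ksi.
t_e = 0.707 × 0.25 = 0.1767 in.
R_nwl = 0.6 × 80 × 0.1767 × 20 = 169.7 kips (longitudinal, 2 welds).
R_nwt = 0.6 × 80 × 0.1767 × 4.5 = 38.18 kips (transverse, base value).
(i) R_nwl + R_nwt = 207.9 kips; (ii) 0.85 R_nwl + 1.5 R_nwt = 201.5 kips.
R_n = max = 207.9 kips [governs: (i)]; R_n/Ω = 103.9 kips.

R_n/Ω ≈ 104 kips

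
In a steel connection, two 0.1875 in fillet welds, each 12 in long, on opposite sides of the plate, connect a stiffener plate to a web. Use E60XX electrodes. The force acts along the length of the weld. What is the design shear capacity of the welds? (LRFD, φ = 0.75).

E60XX → F_EXX = 60 ksi.
Effective throat t_e = 0.707 × 0.1875 = 0.1326 in.
Total length L = 24 in; A_we = 0.1326 × 24 = 3.181 in².
F_nw = 0.6 F_EXX = 0.6 × 60 = 36 ksi.
φR_n = 0.75 × 36 × 3.181 = 85.9 kips.

φR_n ≈ 85.9 kips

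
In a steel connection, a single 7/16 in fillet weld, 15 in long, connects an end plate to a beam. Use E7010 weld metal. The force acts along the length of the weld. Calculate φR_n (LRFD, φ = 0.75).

φR_n ≈ 146 kips

E70XX → F_EXX = 70 ksi.
Effective throat t_e = 0.707 × 0.4375 = 0.3093 in.
Total length L = 15 in; A_we = 0.3093 × 15 = 4.64 in².
F_nw = 0.6 F_EXX = 0.6 × 70 = 42 ksi.
φR_n = 0.75 × 42 × 4.64 = 146.2 kips.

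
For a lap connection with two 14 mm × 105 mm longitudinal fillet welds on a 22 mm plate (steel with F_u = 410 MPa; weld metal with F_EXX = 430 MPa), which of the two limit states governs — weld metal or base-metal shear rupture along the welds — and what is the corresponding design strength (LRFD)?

t_e = 0.707 × 14 = 9.898 mm; L = 210 mm.
Weld metal: φR_n = 0.75 × 0.6 × 430 × 9.898 × 210 × 10⁻³ = 402.2 kN.
Base metal (shear rupture): φR_n = 0.75 × 0.6 × 410 × 22 × 210 × 10⁻³ = 852.4 kN.
Governing: weld metal.

φR_n ≈ 402 kN (weld metal governs)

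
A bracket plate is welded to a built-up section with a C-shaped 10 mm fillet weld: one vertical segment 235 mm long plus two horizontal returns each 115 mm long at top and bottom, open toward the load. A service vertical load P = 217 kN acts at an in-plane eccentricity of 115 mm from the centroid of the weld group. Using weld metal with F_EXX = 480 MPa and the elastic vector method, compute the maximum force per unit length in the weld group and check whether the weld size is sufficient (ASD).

f_max ≈ 1090 N/mm; NOT adequate

Total weld length L_w = 465 mm. Treat welds as unit-width lines.
Centroid: x̄ = 2×115×57.5 / 465 = 28.44 mm from the vertical weld.
Polar moment about centroid: J = I_x + I_y = [235³/12 + 2×115×117.5²] + [235×28.44² + 2(115³/12 + 115×29.06²)] = 4895000 mm³.
Direct shear f_v = P/L_w = 217×10³ / 465 = 466.7 N/mm (vertical).
Torsion M = P·e = 217×10³ × 115 = 24955000 N·mm.
Critical point at (x, y) = (86.56, 117.5) from centroid. f_tx = M·y/J = 599.1 N/mm; f_ty = M·x/J = 441.3 N/mm.
Resultant f_max = √[f_tx² + (f_v + f_ty)²] = √[599.1² + (466.7 + 441.3)²] = 1088 N/mm.
Capacity per unit length: r_n/Ω = (1/2.0) × 0.6 × 480 × (0.707 × 10) = 1018 N/mm.
1088 > 1018 → NOT adequate.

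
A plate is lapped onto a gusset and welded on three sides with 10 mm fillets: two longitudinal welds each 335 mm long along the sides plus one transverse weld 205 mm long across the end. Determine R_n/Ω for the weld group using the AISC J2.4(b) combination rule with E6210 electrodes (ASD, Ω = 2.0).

R_n/Ω ≈ 1150 kN

E62XX → F_EXX = 620 MPa.
t_e = 0.707 × 10 = 7.07 mm.
R_nwl = 0.6 × 620 × 7.07 × 670 × 10⁻³ = 1762 kN (longitudinal, 2 welds).
R_nwt = 0.6 × 620 × 7.07 × 205 × 10⁻³ = 539.2 kN (transverse, base value).
(i) R_nwl + R_nwt = 2301 kN; (ii) 0.85 R_nwl + 1.5 R_nwt = 2307 kN.
R_n = max = 2307 kN [governs: (ii)]; R_n/Ω = 1153 kN.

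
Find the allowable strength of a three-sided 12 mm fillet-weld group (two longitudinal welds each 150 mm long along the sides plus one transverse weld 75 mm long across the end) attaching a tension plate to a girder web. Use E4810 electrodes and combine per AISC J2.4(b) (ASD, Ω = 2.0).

R_n/Ω ≈ 458 kN

E48XX → F_EXX = 480 MPa.
t_e = 0.707 × 12 = 8.484 mm.
R_nwl = 0.6 × 480 × 8.484 × 300 × 10⁻³ = 733 kN (longitudinal, 2 welds).
R_nwt = 0.6 × 480 × 8.484 × 75 × 10⁻³ = 183.3 kN (transverse, base value).
(i) R_nwl + R_nwt = 916.3 kN; (ii) 0.85 R_nwl + 1.5 R_nwt = 897.9 kN.
R_n = max = 916.3 kN [governs: (i)]; R_n/Ω = 458.1 kN.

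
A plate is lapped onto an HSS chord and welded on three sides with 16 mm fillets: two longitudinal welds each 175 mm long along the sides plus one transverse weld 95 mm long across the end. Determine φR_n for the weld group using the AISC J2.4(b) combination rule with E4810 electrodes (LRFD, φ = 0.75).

E48XX → F_EXX = 480 MPa.
t_e = 0.707 × 16 = 11.31 mm.
R_nwl = 0.6 × 480 × 11.31 × 350 × 10⁻³ = 1140 kN (longitudinal, 2 welds).
R_nwt = 0.6 × 480 × 11.31 × 95 × 10⁻³ = 309.5 kN (transverse, base value).
(i) R_nwl + R_nwt = 1450 kN; (ii) 0.85 R_nwl + 1.5 R_nwt = 1433 kN.
R_n = max = 1450 kN [governs: (i)]; φR_n = 1087 kN.

φR_n ≈ 1090 kN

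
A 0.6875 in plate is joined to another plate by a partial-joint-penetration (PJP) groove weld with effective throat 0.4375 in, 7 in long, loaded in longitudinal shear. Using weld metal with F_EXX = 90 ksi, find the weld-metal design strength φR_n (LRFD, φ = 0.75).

Effective throat (given) t_e = 0.4375 in.
A_we = 0.4375 × 7 = 3.062 in².
F_nw = 0.6 F_EXX = 54 ksi.
φR_n = 0.75 × 54 × 3.062 = 124 kips.

φR_n ≈ 124 kips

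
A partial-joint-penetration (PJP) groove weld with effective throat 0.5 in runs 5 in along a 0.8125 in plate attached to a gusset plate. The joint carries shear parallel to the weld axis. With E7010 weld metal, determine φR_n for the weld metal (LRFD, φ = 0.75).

E70XX → F_EXX = 70 ksi.
Effective throat (given) t_e = 0.5 in.
A_we = 0.5 × 5 = 2.5 in².
F_nw = 0.6 F_EXX = 42 ksi.
φR_n = 0.75 × 42 × 2.5 = 78.75 kips.

φR_n ≈ 78.8 kips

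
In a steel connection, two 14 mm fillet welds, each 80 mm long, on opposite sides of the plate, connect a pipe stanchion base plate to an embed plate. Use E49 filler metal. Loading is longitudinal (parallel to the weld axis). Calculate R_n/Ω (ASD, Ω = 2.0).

R_n/Ω ≈ 233 kN

E49XX → F_EXX = 490 MPa.
Effective throat t_e = 0.707 × 14 = 9.898 mm.
Total length L = 160 mm; A_we = 9.898 × 160 = 1584 mm².
F_nw = 0.6 F_EXX = 0.6 × 490 = 294 MPa.
R_n = 294 × 1584 × 10⁻³ = 465.6 kN; R_n/Ω = 465.6/2.0 = 232.8 kN.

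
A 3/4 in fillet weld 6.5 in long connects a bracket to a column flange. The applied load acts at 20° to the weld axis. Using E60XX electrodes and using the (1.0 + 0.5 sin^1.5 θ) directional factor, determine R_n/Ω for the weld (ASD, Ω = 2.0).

E60XX → F_EXX = 60 ksi.
t_e = 0.707 × 0.75 = 0.5302 in; A_we = 0.5302 × 6.5 = 3.447 in².
Directional factor: 1.0 + 0.5 sin^1.5(20°) = 1.1.
F_nw = 0.6 × 60 × 1.1 = 39.6 ksi.
R_n/Ω = (39.6 × 3.447) / 2.0 = 68.24 kips.

R_n/Ω ≈ 68.2 kips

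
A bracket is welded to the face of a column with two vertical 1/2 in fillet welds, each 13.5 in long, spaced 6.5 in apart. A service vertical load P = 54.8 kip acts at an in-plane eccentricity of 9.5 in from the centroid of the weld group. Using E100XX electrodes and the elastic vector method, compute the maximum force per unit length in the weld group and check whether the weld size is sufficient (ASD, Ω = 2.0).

f_max ≈ 6.74 kip/in; adequate

E100XX → F_EXX = 100 ksi.
Total weld length L_w = 27 in. Treat welds as unit-width lines.
Polar moment about centroid: J = 2[d³/12 + d(b/2)²] = 2[13.5³/12 + 13.5×3.25²] = 695.2 in³.
Direct shear f_v = P/L_w = 54.8 / 27 = 2.03 kip/in (vertical).
Torsion M = P·e = 54.8 × 9.5 = 520.6 kip·in.
Critical point at (x, y) = (3.25, 6.75) from centroid. f_tx = M·y/J = 5.054 kip/in; f_ty = M·x/J = 2.434 kip/in.
Resultant f_max = √[f_tx² + (f_v + f_ty)²] = √[5.054² + (2.03 + 2.434)²] = 6.743 kip/in.
Capacity per unit length: r_n/Ω = (1/2.0) × 0.6 × 100 × (0.707 × 0.5) = 10.6 kip/in.
6.743 ≤ 10.6 → adequate.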